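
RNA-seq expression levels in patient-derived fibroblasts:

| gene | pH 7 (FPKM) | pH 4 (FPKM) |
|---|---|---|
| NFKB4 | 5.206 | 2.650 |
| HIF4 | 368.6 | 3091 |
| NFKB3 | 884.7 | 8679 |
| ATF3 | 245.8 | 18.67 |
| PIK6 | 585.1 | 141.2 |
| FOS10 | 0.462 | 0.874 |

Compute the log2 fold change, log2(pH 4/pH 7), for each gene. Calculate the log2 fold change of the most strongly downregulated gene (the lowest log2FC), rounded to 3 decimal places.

log2(2.650/5.206) = -0.974  (NFKB4)
log2(3091/368.6) = 3.068  (HIF4)
log2(8679/884.7) = 3.294  (NFKB3)
log2(18.67/245.8) = -3.719  (ATF3)
log2(141.2/585.1) = -2.051  (PIK6)
log2(0.874/0.462) = 0.920  (FOS10)
ATF3 is most strongly downregulated.

-3.719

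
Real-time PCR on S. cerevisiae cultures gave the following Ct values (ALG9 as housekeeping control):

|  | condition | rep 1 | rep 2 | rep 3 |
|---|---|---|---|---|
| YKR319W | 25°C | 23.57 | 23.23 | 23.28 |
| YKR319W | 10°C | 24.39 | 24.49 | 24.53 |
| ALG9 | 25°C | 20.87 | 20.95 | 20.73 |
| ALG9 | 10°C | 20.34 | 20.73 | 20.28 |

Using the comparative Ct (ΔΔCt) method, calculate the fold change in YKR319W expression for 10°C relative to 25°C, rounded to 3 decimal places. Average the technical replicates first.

Mean Ct: YKR319W 25°C 23.360; YKR319W 10°C 24.470; ALG9 25°C 20.850; ALG9 10°C 20.450
ΔCt(25°C) = 23.360 − 20.850 = 2.510
ΔCt(10°C) = 24.470 − 20.450 = 4.020
ΔΔCt = 4.020 − 2.510 = 1.510
Fold change = 2^(−1.510) = 0.3511

0.351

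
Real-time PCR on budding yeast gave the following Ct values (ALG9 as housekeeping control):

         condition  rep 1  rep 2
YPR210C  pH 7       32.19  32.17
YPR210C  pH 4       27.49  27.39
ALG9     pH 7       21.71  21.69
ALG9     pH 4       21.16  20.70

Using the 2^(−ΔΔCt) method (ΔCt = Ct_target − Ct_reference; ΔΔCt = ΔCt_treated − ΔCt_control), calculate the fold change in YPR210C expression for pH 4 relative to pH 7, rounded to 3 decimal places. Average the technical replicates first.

Mean Ct: YPR210C pH 7 32.180; YPR210C pH 4 27.440; ALG9 pH 7 21.700; ALG9 pH 4 20.930
ΔCt(pH 7) = 32.180 − 21.700 = 10.480
ΔCt(pH 4) = 27.440 − 20.930 = 6.510
ΔΔCt = 6.510 − 10.480 = -3.970
Fold change = 2^(−(-3.970)) = 2^3.970 = 15.6707

15.671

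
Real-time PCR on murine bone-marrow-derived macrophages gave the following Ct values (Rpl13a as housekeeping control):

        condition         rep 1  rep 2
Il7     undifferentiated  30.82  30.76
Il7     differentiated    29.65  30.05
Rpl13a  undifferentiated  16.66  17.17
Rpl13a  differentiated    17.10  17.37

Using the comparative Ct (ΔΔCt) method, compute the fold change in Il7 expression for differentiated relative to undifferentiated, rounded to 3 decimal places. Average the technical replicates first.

2.395

Mean Ct: Il7 undifferentiated 30.790; Il7 differentiated 29.850; Rpl13a undifferentiated 16.915; Rpl13a differentiated 17.235
ΔCt(undifferentiated) = 30.790 − 16.915 = 13.875
ΔCt(differentiated) = 29.850 − 17.235 = 12.615
ΔΔCt = 12.615 − 13.875 = -1.260
Fold change = 2^(−(-1.260)) = 2^1.260 = 2.3950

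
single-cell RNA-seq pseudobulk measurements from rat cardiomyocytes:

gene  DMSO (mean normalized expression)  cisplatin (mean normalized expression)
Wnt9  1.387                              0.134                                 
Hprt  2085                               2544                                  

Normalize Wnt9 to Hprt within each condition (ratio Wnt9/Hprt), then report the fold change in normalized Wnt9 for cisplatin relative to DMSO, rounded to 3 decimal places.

Wnt9/Hprt (DMSO) = 1.387 / 2085 = 0.00066523
Wnt9/Hprt (cisplatin) = 0.134 / 2544 = 5.2673e-05
Fold change = 5.2673e-05 / 0.00066523 = 0.0792

0.079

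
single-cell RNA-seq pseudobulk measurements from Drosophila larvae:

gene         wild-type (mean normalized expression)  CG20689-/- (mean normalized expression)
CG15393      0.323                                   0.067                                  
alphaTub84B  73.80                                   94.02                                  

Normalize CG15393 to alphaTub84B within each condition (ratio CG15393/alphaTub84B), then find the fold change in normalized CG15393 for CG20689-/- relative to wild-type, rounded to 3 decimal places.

0.163

CG15393/alphaTub84B (wild-type) = 0.323 / 73.80 = 0.0043767
CG15393/alphaTub84B (CG20689-/-) = 0.067 / 94.02 = 0.00071261
Fold change = 0.00071261 / 0.0043767 = 0.1628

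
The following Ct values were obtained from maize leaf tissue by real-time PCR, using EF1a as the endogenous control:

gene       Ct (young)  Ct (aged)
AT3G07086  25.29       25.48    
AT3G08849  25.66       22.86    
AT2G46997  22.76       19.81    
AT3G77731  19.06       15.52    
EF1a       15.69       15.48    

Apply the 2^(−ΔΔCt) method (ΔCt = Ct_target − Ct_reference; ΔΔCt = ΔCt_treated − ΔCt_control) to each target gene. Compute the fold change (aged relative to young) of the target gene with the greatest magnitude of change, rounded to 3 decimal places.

10.056

AT3G07086: ΔΔCt = (25.48−15.48) − (25.29−15.69) = 10.00 − 9.60 = 0.40; fold change = 2^-0.40 = 0.758
AT3G08849: ΔΔCt = (22.86−15.48) − (25.66−15.69) = 7.38 − 9.97 = -2.59; fold change = 2^2.59 = 6.021
AT2G46997: ΔΔCt = (19.81−15.48) − (22.76−15.69) = 4.33 − 7.07 = -2.74; fold change = 2^2.74 = 6.681
AT3G77731: ΔΔCt = (15.52−15.48) − (19.06−15.69) = 0.04 − 3.37 = -3.33; fold change = 2^3.33 = 10.056
AT3G77731 has the largest |ΔΔCt| = 3.33.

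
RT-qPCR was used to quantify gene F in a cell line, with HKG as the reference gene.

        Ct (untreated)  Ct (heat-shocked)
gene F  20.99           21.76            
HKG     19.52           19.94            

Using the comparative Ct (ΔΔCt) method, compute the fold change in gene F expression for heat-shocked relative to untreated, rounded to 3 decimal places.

ΔCt(untreated) = 20.990 − 19.520 = 1.470
ΔCt(heat-shocked) = 21.760 − 19.940 = 1.820
ΔΔCt = 1.820 − 1.470 = 0.350
Fold change = 2^(−0.350) = 0.7846

0.785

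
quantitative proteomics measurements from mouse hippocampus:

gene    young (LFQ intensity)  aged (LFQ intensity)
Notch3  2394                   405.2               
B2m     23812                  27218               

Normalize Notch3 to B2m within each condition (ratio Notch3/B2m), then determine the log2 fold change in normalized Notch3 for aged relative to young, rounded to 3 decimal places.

-2.756

Notch3/B2m (young) = 2394 / 23812 = 0.10054
Notch3/B2m (aged) = 405.2 / 27218 = 0.014887
Fold change = 0.014887 / 0.10054 = 0.1481
log2(0.1481) = -2.7556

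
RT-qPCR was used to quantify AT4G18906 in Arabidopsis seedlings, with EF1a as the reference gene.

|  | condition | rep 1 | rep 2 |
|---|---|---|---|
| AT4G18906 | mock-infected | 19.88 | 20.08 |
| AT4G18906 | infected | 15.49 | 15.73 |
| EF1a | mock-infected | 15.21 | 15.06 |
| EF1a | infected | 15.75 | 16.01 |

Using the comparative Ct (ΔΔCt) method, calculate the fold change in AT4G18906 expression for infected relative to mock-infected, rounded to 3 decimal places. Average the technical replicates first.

34.655

Mean Ct: AT4G18906 mock-infected 19.980; AT4G18906 infected 15.610; EF1a mock-infected 15.135; EF1a infected 15.880
ΔCt(mock-infected) = 19.980 − 15.135 = 4.845
ΔCt(infected) = 15.610 − 15.880 = -0.270
ΔΔCt = -0.270 − 4.845 = -5.115
Fold change = 2^(−(-5.115)) = 2^5.115 = 34.6552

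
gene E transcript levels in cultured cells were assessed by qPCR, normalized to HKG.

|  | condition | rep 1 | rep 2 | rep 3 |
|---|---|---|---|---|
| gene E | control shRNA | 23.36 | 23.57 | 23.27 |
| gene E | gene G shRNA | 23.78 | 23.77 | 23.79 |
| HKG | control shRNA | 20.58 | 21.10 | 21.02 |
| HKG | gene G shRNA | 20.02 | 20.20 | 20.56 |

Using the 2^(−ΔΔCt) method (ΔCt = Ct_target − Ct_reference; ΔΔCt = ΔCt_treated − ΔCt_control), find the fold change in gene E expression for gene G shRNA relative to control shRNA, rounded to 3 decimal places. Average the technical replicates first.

0.493

Mean Ct: gene E control shRNA 23.400; gene E gene G shRNA 23.780; HKG control shRNA 20.900; HKG gene G shRNA 20.260
ΔCt(control shRNA) = 23.400 − 20.900 = 2.500
ΔCt(gene G shRNA) = 23.780 − 20.260 = 3.520
ΔΔCt = 3.520 − 2.500 = 1.020
Fold change = 2^(−1.020) = 0.4931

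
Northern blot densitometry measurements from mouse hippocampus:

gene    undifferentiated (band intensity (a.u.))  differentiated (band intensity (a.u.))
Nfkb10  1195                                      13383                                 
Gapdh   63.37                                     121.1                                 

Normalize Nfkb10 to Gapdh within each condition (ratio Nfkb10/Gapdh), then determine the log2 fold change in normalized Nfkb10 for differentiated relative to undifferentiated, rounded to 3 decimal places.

2.551

Nfkb10/Gapdh (undifferentiated) = 1195 / 63.37 = 18.858
Nfkb10/Gapdh (differentiated) = 13383 / 121.1 = 110.51
Fold change = 110.51 / 18.858 = 5.8604
log2(5.8604) = 2.5510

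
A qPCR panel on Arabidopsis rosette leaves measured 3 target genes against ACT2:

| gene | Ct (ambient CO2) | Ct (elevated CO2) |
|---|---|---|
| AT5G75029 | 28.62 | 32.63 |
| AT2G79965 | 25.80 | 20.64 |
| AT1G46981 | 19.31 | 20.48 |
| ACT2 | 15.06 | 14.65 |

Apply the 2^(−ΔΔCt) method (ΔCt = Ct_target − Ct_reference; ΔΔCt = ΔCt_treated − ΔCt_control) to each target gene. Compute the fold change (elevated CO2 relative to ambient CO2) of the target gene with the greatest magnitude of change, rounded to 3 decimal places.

AT5G75029: ΔΔCt = (32.63−14.65) − (28.62−15.06) = 17.98 − 13.56 = 4.42; fold change = 2^-4.42 = 0.047
AT2G79965: ΔΔCt = (20.64−14.65) − (25.80−15.06) = 5.99 − 10.74 = -4.75; fold change = 2^4.75 = 26.909
AT1G46981: ΔΔCt = (20.48−14.65) − (19.31−15.06) = 5.83 − 4.25 = 1.58; fold change = 2^-1.58 = 0.334
AT2G79965 has the largest |ΔΔCt| = 4.75.

26.909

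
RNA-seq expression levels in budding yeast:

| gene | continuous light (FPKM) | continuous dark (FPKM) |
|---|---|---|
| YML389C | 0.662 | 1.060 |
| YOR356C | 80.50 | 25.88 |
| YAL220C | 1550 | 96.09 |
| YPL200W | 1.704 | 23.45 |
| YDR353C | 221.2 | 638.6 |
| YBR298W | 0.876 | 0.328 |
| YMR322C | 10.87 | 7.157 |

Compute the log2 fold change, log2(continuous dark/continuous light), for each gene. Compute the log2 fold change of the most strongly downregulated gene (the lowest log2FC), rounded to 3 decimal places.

log2(1.060/0.662) = 0.679  (YML389C)
log2(25.88/80.50) = -1.637  (YOR356C)
log2(96.09/1550) = -4.012  (YAL220C)
log2(23.45/1.704) = 3.783  (YPL200W)
log2(638.6/221.2) = 1.530  (YDR353C)
log2(0.328/0.876) = -1.417  (YBR298W)
log2(7.157/10.87) = -0.603  (YMR322C)
YAL220C is most strongly downregulated.

-4.012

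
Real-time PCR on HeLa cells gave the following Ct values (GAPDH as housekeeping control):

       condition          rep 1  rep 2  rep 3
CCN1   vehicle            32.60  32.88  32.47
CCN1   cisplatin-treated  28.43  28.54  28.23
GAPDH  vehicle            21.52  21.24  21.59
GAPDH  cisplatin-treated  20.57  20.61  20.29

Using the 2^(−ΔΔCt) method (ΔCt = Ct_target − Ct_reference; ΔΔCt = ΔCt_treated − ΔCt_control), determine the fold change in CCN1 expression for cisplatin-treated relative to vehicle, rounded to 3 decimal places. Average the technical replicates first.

9.781

Mean Ct: CCN1 vehicle 32.650; CCN1 cisplatin-treated 28.400; GAPDH vehicle 21.450; GAPDH cisplatin-treated 20.490
ΔCt(vehicle) = 32.650 − 21.450 = 11.200
ΔCt(cisplatin-treated) = 28.400 − 20.490 = 7.910
ΔΔCt = 7.910 − 11.200 = -3.290
Fold change = 2^(−(-3.290)) = 2^3.290 = 9.7811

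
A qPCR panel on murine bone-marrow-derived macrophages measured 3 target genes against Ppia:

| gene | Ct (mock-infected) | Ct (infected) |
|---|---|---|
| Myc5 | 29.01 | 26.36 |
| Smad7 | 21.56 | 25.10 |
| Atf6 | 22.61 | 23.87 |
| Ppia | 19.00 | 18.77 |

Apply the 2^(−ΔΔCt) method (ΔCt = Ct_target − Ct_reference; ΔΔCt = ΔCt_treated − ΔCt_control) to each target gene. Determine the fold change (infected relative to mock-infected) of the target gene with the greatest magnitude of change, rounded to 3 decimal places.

Myc5: ΔΔCt = (26.36−18.77) − (29.01−19.00) = 7.59 − 10.01 = -2.42; fold change = 2^2.42 = 5.352
Smad7: ΔΔCt = (25.10−18.77) − (21.56−19.00) = 6.33 − 2.56 = 3.77; fold change = 2^-3.77 = 0.073
Atf6: ΔΔCt = (23.87−18.77) − (22.61−19.00) = 5.10 − 3.61 = 1.49; fold change = 2^-1.49 = 0.356
Smad7 has the largest |ΔΔCt| = 3.77.

0.073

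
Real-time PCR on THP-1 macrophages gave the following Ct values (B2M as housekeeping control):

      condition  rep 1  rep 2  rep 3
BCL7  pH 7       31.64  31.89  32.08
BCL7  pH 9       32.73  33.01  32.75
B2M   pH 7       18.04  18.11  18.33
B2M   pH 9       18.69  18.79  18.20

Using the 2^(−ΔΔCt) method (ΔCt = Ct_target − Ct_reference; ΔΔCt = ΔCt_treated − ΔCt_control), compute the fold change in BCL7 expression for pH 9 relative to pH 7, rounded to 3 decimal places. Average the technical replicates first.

0.678

Mean Ct: BCL7 pH 7 31.870; BCL7 pH 9 32.830; B2M pH 7 18.160; B2M pH 9 18.560
ΔCt(pH 7) = 31.870 − 18.160 = 13.710
ΔCt(pH 9) = 32.830 − 18.560 = 14.270
ΔΔCt = 14.270 − 13.710 = 0.560
Fold change = 2^(−0.560) = 0.6783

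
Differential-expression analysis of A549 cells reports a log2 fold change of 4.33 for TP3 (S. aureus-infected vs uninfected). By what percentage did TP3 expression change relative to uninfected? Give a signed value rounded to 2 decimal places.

1911.22%

Fold change = 2^(4.33) = 20.1122
Percent change = (FC − 1) × 100% = (20.1122 − 1) × 100 = 1911.22%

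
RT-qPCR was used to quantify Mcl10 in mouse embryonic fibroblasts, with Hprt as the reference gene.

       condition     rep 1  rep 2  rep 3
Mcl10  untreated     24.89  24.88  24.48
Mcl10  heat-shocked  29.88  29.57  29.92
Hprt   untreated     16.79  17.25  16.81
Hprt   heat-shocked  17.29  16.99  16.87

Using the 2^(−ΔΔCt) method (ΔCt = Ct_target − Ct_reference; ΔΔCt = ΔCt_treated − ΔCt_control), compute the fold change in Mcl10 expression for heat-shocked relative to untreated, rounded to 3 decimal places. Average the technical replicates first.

Mean Ct: Mcl10 untreated 24.750; Mcl10 heat-shocked 29.790; Hprt untreated 16.950; Hprt heat-shocked 17.050
ΔCt(untreated) = 24.750 − 16.950 = 7.800
ΔCt(heat-shocked) = 29.790 − 17.050 = 12.740
ΔΔCt = 12.740 − 7.800 = 4.940
Fold change = 2^(−4.940) = 0.0326

0.033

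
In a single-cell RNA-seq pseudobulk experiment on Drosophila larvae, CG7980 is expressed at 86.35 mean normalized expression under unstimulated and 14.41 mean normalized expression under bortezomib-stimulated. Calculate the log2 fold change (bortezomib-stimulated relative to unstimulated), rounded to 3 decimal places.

-2.583

Fold change = 14.41 / 86.35 = 0.1669
log2(0.1669) = -2.5831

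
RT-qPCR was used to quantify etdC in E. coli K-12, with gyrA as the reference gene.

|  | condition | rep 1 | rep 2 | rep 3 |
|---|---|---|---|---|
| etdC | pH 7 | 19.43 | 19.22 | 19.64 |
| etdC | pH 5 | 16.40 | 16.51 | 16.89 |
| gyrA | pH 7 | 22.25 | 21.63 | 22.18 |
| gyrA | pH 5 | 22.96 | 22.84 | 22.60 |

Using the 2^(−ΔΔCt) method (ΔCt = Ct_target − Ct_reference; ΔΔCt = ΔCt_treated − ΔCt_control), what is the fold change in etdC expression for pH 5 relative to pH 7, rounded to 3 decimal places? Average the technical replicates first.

12.210

Mean Ct: etdC pH 7 19.430; etdC pH 5 16.600; gyrA pH 7 22.020; gyrA pH 5 22.800
ΔCt(pH 7) = 19.430 − 22.020 = -2.590
ΔCt(pH 5) = 16.600 − 22.800 = -6.200
ΔΔCt = -6.200 − (-2.590) = -3.610
Fold change = 2^(−(-3.610)) = 2^3.610 = 12.2101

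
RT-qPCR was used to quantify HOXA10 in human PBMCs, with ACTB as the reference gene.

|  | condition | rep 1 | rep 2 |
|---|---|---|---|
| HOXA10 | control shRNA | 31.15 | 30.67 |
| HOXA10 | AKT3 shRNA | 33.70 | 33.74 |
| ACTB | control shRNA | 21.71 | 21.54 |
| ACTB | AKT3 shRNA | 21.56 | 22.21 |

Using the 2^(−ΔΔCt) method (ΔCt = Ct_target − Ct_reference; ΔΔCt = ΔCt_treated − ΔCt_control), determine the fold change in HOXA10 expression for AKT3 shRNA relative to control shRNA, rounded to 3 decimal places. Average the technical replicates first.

Mean Ct: HOXA10 control shRNA 30.910; HOXA10 AKT3 shRNA 33.720; ACTB control shRNA 21.625; ACTB AKT3 shRNA 21.885
ΔCt(control shRNA) = 30.910 − 21.625 = 9.285
ΔCt(AKT3 shRNA) = 33.720 − 21.885 = 11.835
ΔΔCt = 11.835 − 9.285 = 2.550
Fold change = 2^(−2.550) = 0.1708

0.171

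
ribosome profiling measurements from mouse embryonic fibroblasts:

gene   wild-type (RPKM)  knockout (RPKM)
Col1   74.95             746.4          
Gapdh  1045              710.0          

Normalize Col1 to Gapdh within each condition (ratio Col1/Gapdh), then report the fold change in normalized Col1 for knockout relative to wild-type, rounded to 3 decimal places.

14.657

Col1/Gapdh (wild-type) = 74.95 / 1045 = 0.071722
Col1/Gapdh (knockout) = 746.4 / 710.0 = 1.0513
Fold change = 1.0513 / 0.071722 = 14.6574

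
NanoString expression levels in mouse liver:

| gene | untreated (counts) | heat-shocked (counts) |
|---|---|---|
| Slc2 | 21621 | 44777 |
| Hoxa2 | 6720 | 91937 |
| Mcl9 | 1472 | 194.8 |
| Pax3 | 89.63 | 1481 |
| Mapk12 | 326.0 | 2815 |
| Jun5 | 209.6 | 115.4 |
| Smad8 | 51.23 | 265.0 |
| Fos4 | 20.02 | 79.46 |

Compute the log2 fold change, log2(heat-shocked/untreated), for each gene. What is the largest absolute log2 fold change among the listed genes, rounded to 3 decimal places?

log2(44777/21621) = 1.050  (Slc2)
log2(91937/6720) = 3.774  (Hoxa2)
log2(194.8/1472) = -2.918  (Mcl9)
log2(1481/89.63) = 4.046  (Pax3)
log2(2815/326.0) = 3.110  (Mapk12)
log2(115.4/209.6) = -0.861  (Jun5)
log2(265.0/51.23) = 2.371  (Smad8)
log2(79.46/20.02) = 1.989  (Fos4)
The largest magnitude belongs to Pax3.

4.046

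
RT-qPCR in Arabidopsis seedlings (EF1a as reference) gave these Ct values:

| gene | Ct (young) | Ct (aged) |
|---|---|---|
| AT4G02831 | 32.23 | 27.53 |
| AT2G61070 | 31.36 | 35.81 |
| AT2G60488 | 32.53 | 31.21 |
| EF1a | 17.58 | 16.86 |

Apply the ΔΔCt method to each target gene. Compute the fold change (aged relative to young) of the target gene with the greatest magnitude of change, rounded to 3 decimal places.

0.028

AT4G02831: ΔΔCt = (27.53−16.86) − (32.23−17.58) = 10.67 − 14.65 = -3.98; fold change = 2^3.98 = 15.780
AT2G61070: ΔΔCt = (35.81−16.86) − (31.36−17.58) = 18.95 − 13.78 = 5.17; fold change = 2^-5.17 = 0.028
AT2G60488: ΔΔCt = (31.21−16.86) − (32.53−17.58) = 14.35 − 14.95 = -0.60; fold change = 2^0.60 = 1.516
AT2G61070 has the largest |ΔΔCt| = 5.17.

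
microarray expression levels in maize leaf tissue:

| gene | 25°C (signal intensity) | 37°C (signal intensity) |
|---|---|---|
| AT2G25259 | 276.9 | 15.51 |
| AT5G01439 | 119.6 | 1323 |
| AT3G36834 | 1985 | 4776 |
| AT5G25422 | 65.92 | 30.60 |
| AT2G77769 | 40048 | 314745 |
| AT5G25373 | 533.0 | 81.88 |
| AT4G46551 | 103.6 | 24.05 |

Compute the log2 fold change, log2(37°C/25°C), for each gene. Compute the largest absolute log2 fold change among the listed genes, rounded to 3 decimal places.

log2(15.51/276.9) = -4.158  (AT2G25259)
log2(1323/119.6) = 3.468  (AT5G01439)
log2(4776/1985) = 1.267  (AT3G36834)
log2(30.60/65.92) = -1.107  (AT5G25422)
log2(314745/40048) = 2.974  (AT2G77769)
log2(81.88/533.0) = -2.703  (AT5G25373)
log2(24.05/103.6) = -2.107  (AT4G46551)
The largest magnitude belongs to AT2G25259.

4.158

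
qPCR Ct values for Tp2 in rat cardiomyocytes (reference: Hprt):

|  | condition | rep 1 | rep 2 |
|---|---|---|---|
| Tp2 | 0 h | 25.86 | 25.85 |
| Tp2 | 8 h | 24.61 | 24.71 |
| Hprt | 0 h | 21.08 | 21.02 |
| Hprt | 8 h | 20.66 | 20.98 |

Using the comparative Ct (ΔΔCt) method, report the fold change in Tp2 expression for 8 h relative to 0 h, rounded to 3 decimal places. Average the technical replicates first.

Mean Ct: Tp2 0 h 25.855; Tp2 8 h 24.660; Hprt 0 h 21.050; Hprt 8 h 20.820
ΔCt(0 h) = 25.855 − 21.050 = 4.805
ΔCt(8 h) = 24.660 − 20.820 = 3.840
ΔΔCt = 3.840 − 4.805 = -0.965
Fold change = 2^(−(-0.965)) = 2^0.965 = 1.9521

1.952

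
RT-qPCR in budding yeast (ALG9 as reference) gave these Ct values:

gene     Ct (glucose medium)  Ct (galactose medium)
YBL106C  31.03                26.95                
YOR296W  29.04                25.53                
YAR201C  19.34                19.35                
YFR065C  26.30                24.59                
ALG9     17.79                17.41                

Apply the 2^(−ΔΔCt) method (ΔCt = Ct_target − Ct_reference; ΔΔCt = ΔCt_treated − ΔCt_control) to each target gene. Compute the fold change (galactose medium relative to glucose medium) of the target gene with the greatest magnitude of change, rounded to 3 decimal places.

YBL106C: ΔΔCt = (26.95−17.41) − (31.03−17.79) = 9.54 − 13.24 = -3.70; fold change = 2^3.70 = 12.996
YOR296W: ΔΔCt = (25.53−17.41) − (29.04−17.79) = 8.12 − 11.25 = -3.13; fold change = 2^3.13 = 8.754
YAR201C: ΔΔCt = (19.35−17.41) − (19.34−17.79) = 1.94 − 1.55 = 0.39; fold change = 2^-0.39 = 0.763
YFR065C: ΔΔCt = (24.59−17.41) − (26.30−17.79) = 7.18 − 8.51 = -1.33; fold change = 2^1.33 = 2.514
YBL106C has the largest |ΔΔCt| = 3.70.

12.996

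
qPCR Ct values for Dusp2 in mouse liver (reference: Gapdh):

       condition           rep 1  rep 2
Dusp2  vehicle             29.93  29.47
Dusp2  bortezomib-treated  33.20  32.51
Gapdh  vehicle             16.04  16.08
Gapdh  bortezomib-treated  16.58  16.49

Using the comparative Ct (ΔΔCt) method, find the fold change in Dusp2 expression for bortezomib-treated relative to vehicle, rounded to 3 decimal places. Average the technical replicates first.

Mean Ct: Dusp2 vehicle 29.700; Dusp2 bortezomib-treated 32.855; Gapdh vehicle 16.060; Gapdh bortezomib-treated 16.535
ΔCt(vehicle) = 29.700 − 16.060 = 13.640
ΔCt(bortezomib-treated) = 32.855 − 16.535 = 16.320
ΔΔCt = 16.320 − 13.640 = 2.680
Fold change = 2^(−2.680) = 0.1560

0.156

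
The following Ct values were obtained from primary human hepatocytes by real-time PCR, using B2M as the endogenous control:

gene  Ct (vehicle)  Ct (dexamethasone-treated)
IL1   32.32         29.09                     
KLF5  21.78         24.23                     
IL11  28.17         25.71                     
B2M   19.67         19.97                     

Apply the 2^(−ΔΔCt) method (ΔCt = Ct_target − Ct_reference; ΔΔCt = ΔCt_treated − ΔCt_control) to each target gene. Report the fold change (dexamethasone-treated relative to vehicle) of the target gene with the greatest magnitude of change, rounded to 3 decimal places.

11.551

IL1: ΔΔCt = (29.09−19.97) − (32.32−19.67) = 9.12 − 12.65 = -3.53; fold change = 2^3.53 = 11.551
KLF5: ΔΔCt = (24.23−19.97) − (21.78−19.67) = 4.26 − 2.11 = 2.15; fold change = 2^-2.15 = 0.225
IL11: ΔΔCt = (25.71−19.97) − (28.17−19.67) = 5.74 − 8.50 = -2.76; fold change = 2^2.76 = 6.774
IL1 has the largest |ΔΔCt| = 3.53.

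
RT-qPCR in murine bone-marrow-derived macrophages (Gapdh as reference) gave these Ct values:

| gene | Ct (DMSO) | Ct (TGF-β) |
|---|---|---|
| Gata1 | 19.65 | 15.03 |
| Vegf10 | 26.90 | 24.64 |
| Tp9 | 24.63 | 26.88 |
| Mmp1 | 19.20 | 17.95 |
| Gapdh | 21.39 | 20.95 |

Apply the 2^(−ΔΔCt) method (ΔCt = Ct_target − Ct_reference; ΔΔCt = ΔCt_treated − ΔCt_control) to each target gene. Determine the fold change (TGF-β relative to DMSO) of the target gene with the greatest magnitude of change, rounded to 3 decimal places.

18.126

Gata1: ΔΔCt = (15.03−20.95) − (19.65−21.39) = -5.92 − (-1.74) = -4.18; fold change = 2^4.18 = 18.126
Vegf10: ΔΔCt = (24.64−20.95) − (26.90−21.39) = 3.69 − 5.51 = -1.82; fold change = 2^1.82 = 3.531
Tp9: ΔΔCt = (26.88−20.95) − (24.63−21.39) = 5.93 − 3.24 = 2.69; fold change = 2^-2.69 = 0.155
Mmp1: ΔΔCt = (17.95−20.95) − (19.20−21.39) = -3.00 − (-2.19) = -0.81; fold change = 2^0.81 = 1.753
Gata1 has the largest |ΔΔCt| = 4.18.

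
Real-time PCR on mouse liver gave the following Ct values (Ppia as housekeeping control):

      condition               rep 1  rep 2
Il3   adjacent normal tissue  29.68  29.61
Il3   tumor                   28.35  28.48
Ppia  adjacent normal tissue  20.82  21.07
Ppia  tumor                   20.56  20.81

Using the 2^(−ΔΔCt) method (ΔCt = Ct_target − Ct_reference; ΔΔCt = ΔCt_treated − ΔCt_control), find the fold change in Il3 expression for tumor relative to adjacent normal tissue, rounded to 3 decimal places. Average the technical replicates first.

1.959

Mean Ct: Il3 adjacent normal tissue 29.645; Il3 tumor 28.415; Ppia adjacent normal tissue 20.945; Ppia tumor 20.685
ΔCt(adjacent normal tissue) = 29.645 − 20.945 = 8.700
ΔCt(tumor) = 28.415 − 20.685 = 7.730
ΔΔCt = 7.730 − 8.700 = -0.970
Fold change = 2^(−(-0.970)) = 2^0.970 = 1.9588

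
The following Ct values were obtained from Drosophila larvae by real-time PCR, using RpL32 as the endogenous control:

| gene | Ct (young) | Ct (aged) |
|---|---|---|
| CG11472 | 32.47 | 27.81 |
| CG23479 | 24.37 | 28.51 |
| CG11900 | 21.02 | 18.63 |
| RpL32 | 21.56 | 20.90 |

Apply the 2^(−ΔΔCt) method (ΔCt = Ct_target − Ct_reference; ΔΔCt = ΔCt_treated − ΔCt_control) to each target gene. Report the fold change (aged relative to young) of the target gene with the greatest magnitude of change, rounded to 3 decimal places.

0.036

CG11472: ΔΔCt = (27.81−20.90) − (32.47−21.56) = 6.91 − 10.91 = -4.00; fold change = 2^4.00 = 16.000
CG23479: ΔΔCt = (28.51−20.90) − (24.37−21.56) = 7.61 − 2.81 = 4.80; fold change = 2^-4.80 = 0.036
CG11900: ΔΔCt = (18.63−20.90) − (21.02−21.56) = -2.27 − (-0.54) = -1.73; fold change = 2^1.73 = 3.317
CG23479 has the largest |ΔΔCt| = 4.80.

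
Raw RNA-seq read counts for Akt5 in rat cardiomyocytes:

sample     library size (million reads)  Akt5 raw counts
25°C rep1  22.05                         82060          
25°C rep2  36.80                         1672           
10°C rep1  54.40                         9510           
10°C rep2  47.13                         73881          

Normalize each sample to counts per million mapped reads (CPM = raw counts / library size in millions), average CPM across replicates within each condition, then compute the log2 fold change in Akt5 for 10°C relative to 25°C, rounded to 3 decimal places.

CPM(25°C rep1) = 82060 / 22.05 = 3721.5420
CPM(25°C rep2) = 1672 / 36.80 = 45.4348
CPM(10°C rep1) = 9510 / 54.40 = 174.8162
CPM(10°C rep2) = 73881 / 47.13 = 1567.6003
mean CPM(25°C) = 1883.4884; mean CPM(10°C) = 871.2082
Fold change = 871.2082 / 1883.4884 = 0.46255
log2(0.46255) = -1.1123

-1.112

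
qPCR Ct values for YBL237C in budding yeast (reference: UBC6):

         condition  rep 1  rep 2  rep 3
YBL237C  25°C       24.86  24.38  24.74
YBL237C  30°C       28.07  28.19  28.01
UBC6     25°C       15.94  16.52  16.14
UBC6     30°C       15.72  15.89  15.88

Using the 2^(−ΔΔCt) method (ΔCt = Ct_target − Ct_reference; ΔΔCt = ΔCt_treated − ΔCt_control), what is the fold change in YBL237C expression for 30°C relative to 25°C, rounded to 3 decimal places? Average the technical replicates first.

0.072

Mean Ct: YBL237C 25°C 24.660; YBL237C 30°C 28.090; UBC6 25°C 16.200; UBC6 30°C 15.830
ΔCt(25°C) = 24.660 − 16.200 = 8.460
ΔCt(30°C) = 28.090 − 15.830 = 12.260
ΔΔCt = 12.260 − 8.460 = 3.800
Fold change = 2^(−3.800) = 0.0718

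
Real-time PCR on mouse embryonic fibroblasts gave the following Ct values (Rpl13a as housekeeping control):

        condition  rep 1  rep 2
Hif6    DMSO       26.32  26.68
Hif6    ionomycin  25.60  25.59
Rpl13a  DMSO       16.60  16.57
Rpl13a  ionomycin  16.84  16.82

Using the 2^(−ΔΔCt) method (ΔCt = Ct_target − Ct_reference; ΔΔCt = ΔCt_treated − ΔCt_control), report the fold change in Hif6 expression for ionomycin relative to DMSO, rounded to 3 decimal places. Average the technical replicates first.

Mean Ct: Hif6 DMSO 26.500; Hif6 ionomycin 25.595; Rpl13a DMSO 16.585; Rpl13a ionomycin 16.830
ΔCt(DMSO) = 26.500 − 16.585 = 9.915
ΔCt(ionomycin) = 25.595 − 16.830 = 8.765
ΔΔCt = 8.765 − 9.915 = -1.150
Fold change = 2^(−(-1.150)) = 2^1.150 = 2.2191

2.219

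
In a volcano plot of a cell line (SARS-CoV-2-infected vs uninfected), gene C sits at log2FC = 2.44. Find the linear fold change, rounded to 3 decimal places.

5.426

Fold change = 2^(2.44) = 5.4264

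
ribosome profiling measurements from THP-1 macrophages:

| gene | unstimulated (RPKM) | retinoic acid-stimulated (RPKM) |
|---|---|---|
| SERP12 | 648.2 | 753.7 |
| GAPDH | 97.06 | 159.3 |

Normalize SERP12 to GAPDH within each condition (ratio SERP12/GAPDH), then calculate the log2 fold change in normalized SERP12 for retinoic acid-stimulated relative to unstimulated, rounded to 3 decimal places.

SERP12/GAPDH (unstimulated) = 648.2 / 97.06 = 6.6783
SERP12/GAPDH (retinoic acid-stimulated) = 753.7 / 159.3 = 4.7313
Fold change = 4.7313 / 6.6783 = 0.7085
log2(0.7085) = -0.4972

-0.497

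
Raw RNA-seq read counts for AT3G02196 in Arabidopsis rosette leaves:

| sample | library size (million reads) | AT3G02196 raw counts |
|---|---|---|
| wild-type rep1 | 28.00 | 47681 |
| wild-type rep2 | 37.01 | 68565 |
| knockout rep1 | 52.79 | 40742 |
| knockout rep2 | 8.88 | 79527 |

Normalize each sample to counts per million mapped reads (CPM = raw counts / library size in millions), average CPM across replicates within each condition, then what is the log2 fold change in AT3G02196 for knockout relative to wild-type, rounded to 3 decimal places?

1.452

CPM(wild-type rep1) = 47681 / 28.00 = 1702.8929
CPM(wild-type rep2) = 68565 / 37.01 = 1852.6074
CPM(knockout rep1) = 40742 / 52.79 = 771.7750
CPM(knockout rep2) = 79527 / 8.88 = 8955.7432
mean CPM(wild-type) = 1777.7501; mean CPM(knockout) = 4863.7591
Fold change = 4863.7591 / 1777.7501 = 2.73591
log2(2.73591) = 1.4520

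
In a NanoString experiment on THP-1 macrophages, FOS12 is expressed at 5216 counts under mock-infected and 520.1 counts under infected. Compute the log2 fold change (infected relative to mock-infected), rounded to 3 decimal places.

Fold change = 520.1 / 5216 = 0.0997
log2(0.0997) = -3.3261

-3.326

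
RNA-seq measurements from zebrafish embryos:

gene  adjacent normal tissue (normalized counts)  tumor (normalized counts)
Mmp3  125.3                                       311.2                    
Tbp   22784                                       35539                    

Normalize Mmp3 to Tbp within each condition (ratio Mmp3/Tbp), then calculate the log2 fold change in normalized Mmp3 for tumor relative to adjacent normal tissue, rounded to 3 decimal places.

0.671

Mmp3/Tbp (adjacent normal tissue) = 125.3 / 22784 = 0.0054995
Mmp3/Tbp (tumor) = 311.2 / 35539 = 0.0087566
Fold change = 0.0087566 / 0.0054995 = 1.5923
log2(1.5923) = 0.6711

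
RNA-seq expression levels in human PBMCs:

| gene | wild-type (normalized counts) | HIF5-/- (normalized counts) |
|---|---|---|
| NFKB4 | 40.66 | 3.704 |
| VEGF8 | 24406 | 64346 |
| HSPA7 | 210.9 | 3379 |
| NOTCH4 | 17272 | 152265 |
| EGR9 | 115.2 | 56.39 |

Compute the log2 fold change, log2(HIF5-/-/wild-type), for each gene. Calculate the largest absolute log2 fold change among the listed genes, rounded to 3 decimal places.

log2(3.704/40.66) = -3.456  (NFKB4)
log2(64346/24406) = 1.399  (VEGF8)
log2(3379/210.9) = 4.002  (HSPA7)
log2(152265/17272) = 3.140  (NOTCH4)
log2(56.39/115.2) = -1.031  (EGR9)
The largest magnitude belongs to HSPA7.

4.002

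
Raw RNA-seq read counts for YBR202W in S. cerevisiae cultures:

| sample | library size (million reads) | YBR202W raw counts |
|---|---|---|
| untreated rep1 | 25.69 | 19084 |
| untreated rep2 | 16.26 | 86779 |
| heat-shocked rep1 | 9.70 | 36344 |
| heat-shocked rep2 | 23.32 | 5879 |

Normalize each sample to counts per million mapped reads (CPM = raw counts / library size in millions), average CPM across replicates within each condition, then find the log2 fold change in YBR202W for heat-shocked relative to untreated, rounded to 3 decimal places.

CPM(untreated rep1) = 19084 / 25.69 = 742.8571
CPM(untreated rep2) = 86779 / 16.26 = 5336.9619
CPM(heat-shocked rep1) = 36344 / 9.70 = 3746.8041
CPM(heat-shocked rep2) = 5879 / 23.32 = 252.1012
mean CPM(untreated) = 3039.9095; mean CPM(heat-shocked) = 1999.4527
Fold change = 1999.4527 / 3039.9095 = 0.65773
log2(0.65773) = -0.6044

-0.604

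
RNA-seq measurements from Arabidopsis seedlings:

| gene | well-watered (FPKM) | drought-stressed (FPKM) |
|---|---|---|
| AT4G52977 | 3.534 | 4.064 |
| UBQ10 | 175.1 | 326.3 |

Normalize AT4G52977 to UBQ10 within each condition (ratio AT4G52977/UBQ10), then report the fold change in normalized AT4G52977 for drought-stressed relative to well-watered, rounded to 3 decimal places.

0.617

AT4G52977/UBQ10 (well-watered) = 3.534 / 175.1 = 0.020183
AT4G52977/UBQ10 (drought-stressed) = 4.064 / 326.3 = 0.012455
Fold change = 0.012455 / 0.020183 = 0.6171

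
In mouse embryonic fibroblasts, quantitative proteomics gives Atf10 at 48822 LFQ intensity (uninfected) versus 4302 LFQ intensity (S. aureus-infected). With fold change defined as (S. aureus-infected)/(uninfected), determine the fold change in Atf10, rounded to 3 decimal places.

0.088

Fold change = 4302 / 48822 = 0.0881
Atf10 is downregulated.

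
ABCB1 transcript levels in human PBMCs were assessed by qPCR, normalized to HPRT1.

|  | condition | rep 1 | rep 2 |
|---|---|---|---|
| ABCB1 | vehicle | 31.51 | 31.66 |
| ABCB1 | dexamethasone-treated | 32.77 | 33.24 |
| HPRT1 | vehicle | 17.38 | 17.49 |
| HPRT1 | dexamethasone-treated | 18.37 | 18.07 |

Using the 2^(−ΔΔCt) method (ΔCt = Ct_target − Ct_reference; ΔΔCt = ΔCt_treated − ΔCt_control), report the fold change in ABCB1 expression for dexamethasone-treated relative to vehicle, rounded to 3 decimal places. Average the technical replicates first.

0.644

Mean Ct: ABCB1 vehicle 31.585; ABCB1 dexamethasone-treated 33.005; HPRT1 vehicle 17.435; HPRT1 dexamethasone-treated 18.220
ΔCt(vehicle) = 31.585 − 17.435 = 14.150
ΔCt(dexamethasone-treated) = 33.005 − 18.220 = 14.785
ΔΔCt = 14.785 − 14.150 = 0.635
Fold change = 2^(−0.635) = 0.6439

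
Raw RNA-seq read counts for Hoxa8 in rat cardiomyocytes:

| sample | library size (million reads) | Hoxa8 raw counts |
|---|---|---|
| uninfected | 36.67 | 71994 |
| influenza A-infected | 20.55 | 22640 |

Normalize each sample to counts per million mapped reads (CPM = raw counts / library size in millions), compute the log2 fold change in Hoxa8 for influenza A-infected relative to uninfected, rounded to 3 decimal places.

CPM(uninfected) = 71994 / 36.67 = 1963.2942
CPM(influenza A-infected) = 22640 / 20.55 = 1101.7032
Fold change = 1101.7032 / 1963.2942 = 0.56115
log2(0.56115) = -0.8335

-0.834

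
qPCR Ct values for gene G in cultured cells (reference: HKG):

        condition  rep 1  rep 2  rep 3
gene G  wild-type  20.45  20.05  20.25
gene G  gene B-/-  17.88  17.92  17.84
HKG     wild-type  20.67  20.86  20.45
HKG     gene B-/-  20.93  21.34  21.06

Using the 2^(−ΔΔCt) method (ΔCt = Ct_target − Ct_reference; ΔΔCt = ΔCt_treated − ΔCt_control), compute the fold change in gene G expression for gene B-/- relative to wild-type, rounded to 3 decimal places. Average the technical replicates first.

7.062

Mean Ct: gene G wild-type 20.250; gene G gene B-/- 17.880; HKG wild-type 20.660; HKG gene B-/- 21.110
ΔCt(wild-type) = 20.250 − 20.660 = -0.410
ΔCt(gene B-/-) = 17.880 − 21.110 = -3.230
ΔΔCt = -3.230 − (-0.410) = -2.820
Fold change = 2^(−(-2.820)) = 2^2.820 = 7.0616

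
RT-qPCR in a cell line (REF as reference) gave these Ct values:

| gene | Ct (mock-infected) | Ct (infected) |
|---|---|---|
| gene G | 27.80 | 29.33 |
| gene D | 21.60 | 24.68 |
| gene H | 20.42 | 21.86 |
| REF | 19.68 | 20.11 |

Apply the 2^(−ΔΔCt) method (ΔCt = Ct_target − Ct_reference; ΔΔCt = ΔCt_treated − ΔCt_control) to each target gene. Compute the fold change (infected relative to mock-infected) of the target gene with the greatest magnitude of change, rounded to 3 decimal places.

0.159

gene G: ΔΔCt = (29.33−20.11) − (27.80−19.68) = 9.22 − 8.12 = 1.10; fold change = 2^-1.10 = 0.467
gene D: ΔΔCt = (24.68−20.11) − (21.60−19.68) = 4.57 − 1.92 = 2.65; fold change = 2^-2.65 = 0.159
gene H: ΔΔCt = (21.86−20.11) − (20.42−19.68) = 1.75 − 0.74 = 1.01; fold change = 2^-1.01 = 0.497
gene D has the largest |ΔΔCt| = 2.65.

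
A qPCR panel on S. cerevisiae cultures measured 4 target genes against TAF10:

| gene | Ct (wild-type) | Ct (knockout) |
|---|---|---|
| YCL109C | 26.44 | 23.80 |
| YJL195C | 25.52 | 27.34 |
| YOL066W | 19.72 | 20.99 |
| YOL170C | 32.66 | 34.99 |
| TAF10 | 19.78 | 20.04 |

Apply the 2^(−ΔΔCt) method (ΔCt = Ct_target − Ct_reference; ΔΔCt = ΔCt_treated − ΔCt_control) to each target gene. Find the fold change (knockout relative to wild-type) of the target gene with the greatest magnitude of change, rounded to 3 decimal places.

7.464

YCL109C: ΔΔCt = (23.80−20.04) − (26.44−19.78) = 3.76 − 6.66 = -2.90; fold change = 2^2.90 = 7.464
YJL195C: ΔΔCt = (27.34−20.04) − (25.52−19.78) = 7.30 − 5.74 = 1.56; fold change = 2^-1.56 = 0.339
YOL066W: ΔΔCt = (20.99−20.04) − (19.72−19.78) = 0.95 − (-0.06) = 1.01; fold change = 2^-1.01 = 0.497
YOL170C: ΔΔCt = (34.99−20.04) − (32.66−19.78) = 14.95 − 12.88 = 2.07; fold change = 2^-2.07 = 0.238
YCL109C has the largest |ΔΔCt| = 2.90.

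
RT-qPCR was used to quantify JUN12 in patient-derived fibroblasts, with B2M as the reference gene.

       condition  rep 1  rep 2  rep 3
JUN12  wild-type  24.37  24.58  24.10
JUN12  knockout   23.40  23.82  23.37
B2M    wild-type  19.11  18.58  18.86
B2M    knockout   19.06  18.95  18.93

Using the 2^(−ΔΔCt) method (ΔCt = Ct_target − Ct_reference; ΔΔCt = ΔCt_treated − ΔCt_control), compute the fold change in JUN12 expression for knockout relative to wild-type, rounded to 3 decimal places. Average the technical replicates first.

1.932

Mean Ct: JUN12 wild-type 24.350; JUN12 knockout 23.530; B2M wild-type 18.850; B2M knockout 18.980
ΔCt(wild-type) = 24.350 − 18.850 = 5.500
ΔCt(knockout) = 23.530 − 18.980 = 4.550
ΔΔCt = 4.550 − 5.500 = -0.950
Fold change = 2^(−(-0.950)) = 2^0.950 = 1.9319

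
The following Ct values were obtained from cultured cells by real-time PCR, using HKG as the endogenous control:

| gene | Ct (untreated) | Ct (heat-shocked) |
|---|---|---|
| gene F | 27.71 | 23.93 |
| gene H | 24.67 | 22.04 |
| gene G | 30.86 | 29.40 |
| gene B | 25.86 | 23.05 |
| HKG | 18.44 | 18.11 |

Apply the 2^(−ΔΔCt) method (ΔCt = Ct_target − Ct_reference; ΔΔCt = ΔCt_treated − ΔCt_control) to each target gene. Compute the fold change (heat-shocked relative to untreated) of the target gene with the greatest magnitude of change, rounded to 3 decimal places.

10.928

gene F: ΔΔCt = (23.93−18.11) − (27.71−18.44) = 5.82 − 9.27 = -3.45; fold change = 2^3.45 = 10.928
gene H: ΔΔCt = (22.04−18.11) − (24.67−18.44) = 3.93 − 6.23 = -2.30; fold change = 2^2.30 = 4.925
gene G: ΔΔCt = (29.40−18.11) − (30.86−18.44) = 11.29 − 12.42 = -1.13; fold change = 2^1.13 = 2.189
gene B: ΔΔCt = (23.05−18.11) − (25.86−18.44) = 4.94 − 7.42 = -2.48; fold change = 2^2.48 = 5.579
gene F has the largest |ΔΔCt| = 3.45.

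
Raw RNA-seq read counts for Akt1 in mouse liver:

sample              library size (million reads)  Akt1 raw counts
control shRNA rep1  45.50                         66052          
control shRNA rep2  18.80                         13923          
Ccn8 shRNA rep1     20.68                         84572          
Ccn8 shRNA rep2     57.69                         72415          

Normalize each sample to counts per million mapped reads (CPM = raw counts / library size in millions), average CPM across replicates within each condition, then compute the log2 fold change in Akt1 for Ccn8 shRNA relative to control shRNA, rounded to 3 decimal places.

1.286

CPM(control shRNA rep1) = 66052 / 45.50 = 1451.6923
CPM(control shRNA rep2) = 13923 / 18.80 = 740.5851
CPM(Ccn8 shRNA rep1) = 84572 / 20.68 = 4089.5551
CPM(Ccn8 shRNA rep2) = 72415 / 57.69 = 1255.2435
mean CPM(control shRNA) = 1096.1387; mean CPM(Ccn8 shRNA) = 2672.3993
Fold change = 2672.3993 / 1096.1387 = 2.43801
log2(2.43801) = 1.2857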